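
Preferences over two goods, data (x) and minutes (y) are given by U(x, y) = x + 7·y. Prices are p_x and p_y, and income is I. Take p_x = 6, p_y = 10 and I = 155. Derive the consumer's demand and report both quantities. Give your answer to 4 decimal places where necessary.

Linear utility — the consumer picks whichever good has higher MU/price: 1/6 = 0.1667 vs 7/10 = 0.7.
y gives more utility per dollar, so spend all income on y: y* = I/p_y, x* = 0.
Numerically: x* = 0, y* = 15.5.

x* = 0, y* = 15.5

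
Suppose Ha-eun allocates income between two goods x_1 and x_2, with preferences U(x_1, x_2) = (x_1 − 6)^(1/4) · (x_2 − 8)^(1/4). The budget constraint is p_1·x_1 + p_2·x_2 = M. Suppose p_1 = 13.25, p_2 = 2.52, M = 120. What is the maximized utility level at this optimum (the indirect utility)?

V = 1.3267

Let x_1' = x_1−6, x_2' = x_2−8. MRS = x_2'/x_1' = p_1/p_2.
After buying the subsistence bundle (6, 8), a share 0.5 of the remaining income goes to x_1: x_1* = 6 + 0.5·(M − 6p_1 − 8p_2)/p_1.
Discretionary income = 120 − 6·13.25 − 8·2.52 = 20.34; x_1* = 6 + 0.5·20.34/13.25 = 6.7675; x_2* = 8 + 0.5·20.34/2.52 = 12.0357.
Utility at the optimum: U(6.7675, 12.0357) = 1.3267.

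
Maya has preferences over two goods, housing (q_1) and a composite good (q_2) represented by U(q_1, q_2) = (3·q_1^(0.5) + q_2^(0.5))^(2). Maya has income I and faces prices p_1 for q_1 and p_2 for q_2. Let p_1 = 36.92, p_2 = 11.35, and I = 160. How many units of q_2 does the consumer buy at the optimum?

q_2* = 3.7424

Numerically q_2/q_1 = 1.17568, so q_1* = 160/(36.92 + 11.35·1.17568) = 3.1832 and q_2* = 1.17568·3.1832 = 3.7424.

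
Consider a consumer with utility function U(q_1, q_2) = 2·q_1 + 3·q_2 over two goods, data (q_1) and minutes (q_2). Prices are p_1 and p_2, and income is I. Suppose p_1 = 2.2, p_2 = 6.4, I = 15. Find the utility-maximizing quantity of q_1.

q_1* = 6.8182

Numerically: q_1* = 6.8182, q_2* = 0.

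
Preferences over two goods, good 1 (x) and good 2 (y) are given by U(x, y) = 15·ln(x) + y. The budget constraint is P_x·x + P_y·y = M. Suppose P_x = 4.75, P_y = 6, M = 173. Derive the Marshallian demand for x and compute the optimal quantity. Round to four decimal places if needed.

Set MRS = P_x/P_y: (15/x)/1 = P_x/P_y.
So x*(P_x,P_y) = 15·P_y/P_x, independent of income; and y* = (M − 15·P_y)/P_y.
At the given prices: x* = 15·6/4.75 = 18.9474.

x* = 18.9474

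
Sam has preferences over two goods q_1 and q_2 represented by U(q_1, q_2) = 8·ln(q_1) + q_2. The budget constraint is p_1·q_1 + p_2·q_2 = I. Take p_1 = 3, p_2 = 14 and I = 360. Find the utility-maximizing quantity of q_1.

q_1* = 37.3333

MU_q_1 = 8/q_1, MU_q_2 = 1. Tangency: 8/q_1 = p_1/p_2.
So q_1*(p_1,p_2) = 8·p_2/p_1, independent of income; and q_2* = (I − 8·p_2)/p_2.
At the given prices: q_1* = 8·14/3 = 37.3333.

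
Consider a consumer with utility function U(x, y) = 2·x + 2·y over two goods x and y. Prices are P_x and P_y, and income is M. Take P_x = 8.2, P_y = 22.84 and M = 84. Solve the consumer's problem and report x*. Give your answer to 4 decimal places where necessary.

Perfect substitutes: compare marginal utility per dollar. 2/P_x vs 2/P_y → 0.2439 vs 0.0876.
x gives more utility per dollar, so spend all income on x: x* = M/P_x, y* = 0.
Numerically: x* = 10.2439, y* = 0.

x* = 10.2439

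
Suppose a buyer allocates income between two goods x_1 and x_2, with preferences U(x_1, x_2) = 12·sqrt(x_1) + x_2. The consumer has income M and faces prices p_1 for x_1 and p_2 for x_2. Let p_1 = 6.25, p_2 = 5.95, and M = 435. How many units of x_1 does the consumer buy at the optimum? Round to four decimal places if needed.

x_1* = 32.6269

MU_x_1 = 6/√x_1, MU_x_2 = 1. Tangency: 6/√x_1 = p_1/p_2.
Solve: √x_1 = 6·p_2/p_1, so x_1*(p_1,p_2) = (6·p_2/p_1)², and x_2* = (M − p_1·x_1*)/p_2.
Plugging in: x_1* = (6·5.95/6.25)² = 32.6269.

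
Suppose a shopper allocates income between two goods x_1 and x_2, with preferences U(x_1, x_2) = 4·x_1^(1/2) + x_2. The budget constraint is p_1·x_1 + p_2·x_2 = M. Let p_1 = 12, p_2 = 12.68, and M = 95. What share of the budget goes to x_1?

share on x_1 = 0.5641

MU_x_1 = 2/√x_1, MU_x_2 = 1. Tangency: 2/√x_1 = p_1/p_2.
Solve: √x_1 = 2·p_2/p_1, so x_1*(p_1,p_2) = (2·p_2/p_1)², and x_2* = (M − p_1·x_1*)/p_2.
Plugging in: x_1* = (2·12.68/12)² = 4.4662, x_2* = 3.2654.
Expenditure on x_1: 12·4.4662 = 53.5941; share = 0.5641.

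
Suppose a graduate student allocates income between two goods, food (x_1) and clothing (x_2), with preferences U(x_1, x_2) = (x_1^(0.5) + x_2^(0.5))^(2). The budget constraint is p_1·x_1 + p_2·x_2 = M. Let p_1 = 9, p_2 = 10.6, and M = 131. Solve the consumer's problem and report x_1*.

From the CES first-order condition, (x_2/x_1)^(0.5) = p_1/p_2.
Hence x_2/x_1 = (p_1/p_2)^(1/(0.5)), i.e. raised to the 2 power.
With the ratio pinned down, the budget gives x_1* = M/(p_1 + p_2·(x_2/x_1)) and x_2* = (x_2/x_1)·x_1*.
Numerically x_2/x_1 = 0.720897, so x_1* = 131/(9 + 10.6·0.720897) = 7.8719.

x_1* = 7.8719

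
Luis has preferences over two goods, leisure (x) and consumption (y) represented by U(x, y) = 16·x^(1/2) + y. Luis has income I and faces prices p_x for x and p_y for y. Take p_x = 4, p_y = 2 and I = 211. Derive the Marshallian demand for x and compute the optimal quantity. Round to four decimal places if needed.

Set MRS = p_x/p_y: 8·x^(−1/2) = p_x/p_y.
Solve: √x = 8·p_y/p_x, so x*(p_x,p_y) = (8·p_y/p_x)², and y* = (I − p_x·x*)/p_y.
Plugging in: x* = (8·2/4)² = 16.

x* = 16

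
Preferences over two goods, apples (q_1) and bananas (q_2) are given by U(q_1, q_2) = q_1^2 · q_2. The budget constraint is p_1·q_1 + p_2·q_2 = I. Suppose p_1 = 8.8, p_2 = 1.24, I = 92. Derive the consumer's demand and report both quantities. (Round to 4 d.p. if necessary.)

Demand: q_1*(p_1,p_2,I) = 2/3·I/p_1 and q_2* = 1/3·I/p_2.
At p_1=8.8, p_2=1.24, I=92: q_1* = 2/3·92/8.8 = 6.9697, q_2* = 24.7312.

q_1* = 6.9697, q_2* = 24.7312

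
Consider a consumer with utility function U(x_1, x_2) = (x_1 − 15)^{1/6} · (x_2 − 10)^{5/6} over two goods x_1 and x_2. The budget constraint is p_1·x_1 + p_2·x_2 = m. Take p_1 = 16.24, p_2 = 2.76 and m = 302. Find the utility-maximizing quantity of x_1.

MRS = (1/5)·(x_2−10)/(x_1−15). Tangency with p_1/p_2 gives x_2−10 = 5·(p_1/p_2)·(x_1−15).
Substituting into the budget: x_1* = 15 + 1/6·(m − 15·p_1 − 10·p_2)/p_1, and x_2* = 10 + 5/6·(…)/p_2.
Discretionary income = 302 − 15·16.24 − 10·2.76 = 30.8; x_1* = 15 + 1/6·30.8/16.24 = 15.3161.

x_1* = 15.3161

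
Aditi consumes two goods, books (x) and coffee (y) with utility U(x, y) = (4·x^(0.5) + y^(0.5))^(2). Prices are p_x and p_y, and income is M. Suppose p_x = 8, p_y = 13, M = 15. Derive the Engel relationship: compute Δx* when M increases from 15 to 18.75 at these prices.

MU_x ∝ 4·x^(-0.5), MU_y ∝ y^(-0.5), so MRS = 4·(y/x)^(0.5) = p_x/p_y.
Hence y/x = ((1/4)·p_x/p_y)^(1/(0.5)), i.e. raised to the 2 power.
With the ratio pinned down, the budget gives x* = M/(p_x + p_y·(y/x)) and y* = (y/x)·x*.
Numerically y/x = 0.023669, so x* = 15/(8 + 13·0.023669) = 1.8056.
At M' = 18.75: x* = 2.2569. Change: 2.2569 − 1.8056 = 0.4514.

Δx* = 0.4514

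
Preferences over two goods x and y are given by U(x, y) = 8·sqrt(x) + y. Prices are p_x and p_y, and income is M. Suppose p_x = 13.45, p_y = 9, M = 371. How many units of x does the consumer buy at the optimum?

MU_x = 4/√x, MU_y = 1. Tangency: 4/√x = p_x/p_y.
Thus x* = (4·p_y/p_x)² — independent of M — with the rest of income spent on y.
Plugging in: x* = (4·9/13.45)² = 7.1641.

x* = 7.1641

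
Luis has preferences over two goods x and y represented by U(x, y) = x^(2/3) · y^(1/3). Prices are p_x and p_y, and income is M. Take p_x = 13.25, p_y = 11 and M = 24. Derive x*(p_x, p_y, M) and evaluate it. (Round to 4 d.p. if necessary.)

x* = 1.2075

The MRS is 2·y/x. Set MRS = p_x/p_y.
So 2/3·p_y·y = 1/3·p_x·x; combined with the budget, a share 2/3 of income goes to x.
Demand: x*(p_x,p_y,M) = 2/3·M/p_x and y* = 1/3·M/p_y.
At p_x=13.25, p_y=11, M=24: x* = 2/3·24/13.25 = 1.2075.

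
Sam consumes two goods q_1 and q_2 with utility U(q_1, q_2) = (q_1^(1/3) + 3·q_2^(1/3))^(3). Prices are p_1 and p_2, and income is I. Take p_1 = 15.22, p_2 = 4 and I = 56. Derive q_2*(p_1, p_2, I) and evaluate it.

q_2* = 12.7428

Numerically q_2/q_1 = 38.566824, so q_1* = 56/(15.22 + 4·38.566824) = 0.3304 and q_2* = 38.566824·0.3304 = 12.7428.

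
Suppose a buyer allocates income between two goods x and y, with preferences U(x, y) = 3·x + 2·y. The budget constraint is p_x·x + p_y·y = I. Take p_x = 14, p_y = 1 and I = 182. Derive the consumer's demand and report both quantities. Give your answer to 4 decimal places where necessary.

Perfect substitutes: compare marginal utility per dollar. 3/p_x vs 2/p_y → 0.2143 vs 2.
y gives more utility per dollar, so spend all income on y: y* = I/p_y, x* = 0.
Numerically: x* = 0, y* = 182.

x* = 0, y* = 182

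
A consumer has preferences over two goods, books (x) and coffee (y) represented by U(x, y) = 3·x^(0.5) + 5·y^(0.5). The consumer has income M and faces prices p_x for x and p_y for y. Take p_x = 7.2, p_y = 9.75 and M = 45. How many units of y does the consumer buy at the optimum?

MRS = MU_x/MU_y = (3/5)·(y/x)^(0.5). Set equal to p_x/p_y.
Solve for the ratio: y/x = [(5/3)·p_x/p_y]^(2).
With the ratio pinned down, the budget gives x* = M/(p_x + p_y·(y/x)) and y* = (y/x)·x*.
Numerically y/x = 1.514793, so x* = 45/(7.2 + 9.75·1.514793) = 2.0483 and y* = 1.514793·2.0483 = 3.1028.

y* = 3.1028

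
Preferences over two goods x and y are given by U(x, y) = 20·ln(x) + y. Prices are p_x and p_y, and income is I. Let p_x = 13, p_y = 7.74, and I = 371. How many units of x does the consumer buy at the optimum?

x* = 11.9077

Set MRS = p_x/p_y: (20/x)/1 = p_x/p_y.
So x*(p_x,p_y) = 20·p_y/p_x, independent of income; and y* = (I − 20·p_y)/p_y.
At the given prices: x* = 20·7.74/13 = 11.9077.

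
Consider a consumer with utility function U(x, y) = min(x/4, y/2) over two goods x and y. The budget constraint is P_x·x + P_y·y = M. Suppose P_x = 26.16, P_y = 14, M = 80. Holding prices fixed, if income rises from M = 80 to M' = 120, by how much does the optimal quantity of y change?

Δy* = 0.6031

Leontief preferences: the optimum is at the kink where x/4 = y/2, i.e. y = (1/2)·x.
Budget: P_x·x + P_y·(1/2)·x = M, so (4·P_x + 2·P_y)·x = 4·M.
Demand: x*(P_x,P_y,M) = 4·M/(4·P_x + 2·P_y), y* = 2·M/(4·P_x + 2·P_y).
Here 4·26.16 + 2·14 = 132.64, giving y* = 1.2063.
At M' = 120: y* = 1.8094. Change: 1.8094 − 1.2063 = 0.6031.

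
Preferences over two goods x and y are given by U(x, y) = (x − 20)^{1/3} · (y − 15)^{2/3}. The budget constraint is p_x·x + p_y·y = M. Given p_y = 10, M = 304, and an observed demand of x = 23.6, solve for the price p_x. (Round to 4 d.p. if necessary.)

MRS = (1/2)·(y−15)/(x−20). Tangency with p_x/p_y gives y−15 = 2·(p_x/p_y)·(x−20).
Substituting into the budget: x* = 20 + 1/3·(M − 20·p_x − 15·p_y)/p_x, and y* = 15 + 2/3·(…)/p_y.
Set x* = 23.6 in the demand function and solve for p_x: p_x = 5.

p_x = 5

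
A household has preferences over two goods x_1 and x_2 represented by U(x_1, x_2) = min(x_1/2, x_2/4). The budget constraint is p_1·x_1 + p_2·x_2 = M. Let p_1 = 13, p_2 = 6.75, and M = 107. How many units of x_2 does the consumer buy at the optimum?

x_2* = 8.0755

With perfect complements, no substitution: consume in ratio x_1:x_2 = 2:4.
Budget: p_1·x_1 + p_2·2·x_1 = M, so (2·p_1 + 4·p_2)·x_1 = 2·M.
Demand: x_1*(p_1,p_2,M) = 2·M/(2·p_1 + 4·p_2), x_2* = 4·M/(2·p_1 + 4·p_2).
Here 2·13 + 4·6.75 = 53, giving x_2* = 8.0755.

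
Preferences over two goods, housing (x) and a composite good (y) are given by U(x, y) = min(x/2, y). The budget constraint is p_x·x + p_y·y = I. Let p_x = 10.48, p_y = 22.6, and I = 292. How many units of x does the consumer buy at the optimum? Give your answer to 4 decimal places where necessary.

x* = 13.4068

Leontief preferences: the optimum is at the kink where x/2 = y/1, i.e. y = (1/2)·x.
Budget: p_x·x + p_y·(1/2)·x = I, so (2·p_x + p_y)·x = 2·I.
Demand: x*(p_x,p_y,I) = 2·I/(2·p_x + p_y), y* = I/(2·p_x + p_y).
Here 2·10.48 + 22.6 = 43.56, giving x* = 13.4068.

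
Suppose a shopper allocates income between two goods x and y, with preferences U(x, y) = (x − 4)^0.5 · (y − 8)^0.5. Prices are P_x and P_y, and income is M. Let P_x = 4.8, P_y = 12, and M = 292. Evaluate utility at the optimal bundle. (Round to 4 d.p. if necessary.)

V = 11.6477

This is Cobb-Douglas in (x−4, y−8): tangency gives 0.5·P_y·(y−8) = 0.5·P_x·(x−4).
Substituting into the budget: x* = 4 + 0.5·(M − 4·P_x − 8·P_y)/P_x, and y* = 8 + 0.5·(…)/P_y.
Discretionary income = 292 − 4·4.8 − 8·12 = 176.8; x* = 4 + 0.5·176.8/4.8 = 22.4167; y* = 8 + 0.5·176.8/12 = 15.3667.
Utility at the optimum: U(22.4167, 15.3667) = 11.6477.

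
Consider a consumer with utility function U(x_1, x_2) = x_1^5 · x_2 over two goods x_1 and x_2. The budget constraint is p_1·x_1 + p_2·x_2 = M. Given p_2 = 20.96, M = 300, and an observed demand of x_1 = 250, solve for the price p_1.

p_1 = 1

Tangency: MRS = 5·x_2/x_1 = p_1/p_2.
Rearranging, p_2·x_2 = (1/5)·p_1·x_1. Substituting into the budget gives p_1·x_1·(1 + (1/5)) = M.
Demand: x_1*(p_1,p_2,M) = 5/6·M/p_1 and x_2* = 1/6·M/p_2.
Set x_1* = 250 in the demand function and solve for p_1: p_1 = 1.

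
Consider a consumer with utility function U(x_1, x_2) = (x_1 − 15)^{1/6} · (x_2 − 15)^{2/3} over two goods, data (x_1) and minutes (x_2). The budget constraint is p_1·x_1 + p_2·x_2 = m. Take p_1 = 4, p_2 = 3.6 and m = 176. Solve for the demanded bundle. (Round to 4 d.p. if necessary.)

MRS = (1/4)·(x_2−15)/(x_1−15). Tangency with p_1/p_2 gives x_2−15 = 4·(p_1/p_2)·(x_1−15).
After buying the subsistence bundle (15, 15), a share 0.2 of the remaining income goes to x_1: x_1* = 15 + 0.2·(m − 15p_1 − 15p_2)/p_1.
Discretionary income = 176 − 15·4 − 15·3.6 = 62; x_1* = 15 + 0.2·62/4 = 18.1; x_2* = 15 + 0.8·62/3.6 = 28.7778.

x_1* = 18.1, x_2* = 28.7778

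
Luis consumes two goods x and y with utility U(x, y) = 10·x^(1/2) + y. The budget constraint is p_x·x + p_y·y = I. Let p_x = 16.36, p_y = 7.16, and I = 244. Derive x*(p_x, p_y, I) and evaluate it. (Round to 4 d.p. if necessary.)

x* = 4.7885

Utility is quasi-linear in y; the FOC for x is 5/√x = p_x/p_y.
Solve: √x = 5·p_y/p_x, so x*(p_x,p_y) = (5·p_y/p_x)², and y* = (I − p_x·x*)/p_y.
Plugging in: x* = (5·7.16/16.36)² = 4.7885.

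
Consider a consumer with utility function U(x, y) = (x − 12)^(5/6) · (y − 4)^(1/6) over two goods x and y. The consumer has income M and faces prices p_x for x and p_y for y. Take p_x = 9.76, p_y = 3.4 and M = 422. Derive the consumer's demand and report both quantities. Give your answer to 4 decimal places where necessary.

x* = 36.8702, y* = 18.2784

This is Cobb-Douglas in (x−12, y−4): tangency gives 5/6·p_y·(y−4) = 1/6·p_x·(x−12).
Substituting into the budget: x* = 12 + 5/6·(M − 12·p_x − 4·p_y)/p_x, and y* = 4 + 1/6·(…)/p_y.
Discretionary income = 422 − 12·9.76 − 4·3.4 = 291.28; x* = 12 + 5/6·291.28/9.76 = 36.8702; y* = 4 + 1/6·291.28/3.4 = 18.2784.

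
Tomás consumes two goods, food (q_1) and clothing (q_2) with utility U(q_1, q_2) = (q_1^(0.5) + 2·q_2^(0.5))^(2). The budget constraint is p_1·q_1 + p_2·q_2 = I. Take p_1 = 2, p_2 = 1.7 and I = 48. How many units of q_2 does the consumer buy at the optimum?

MU_q_1 ∝ q_1^(-0.5), MU_q_2 ∝ 2·q_2^(-0.5), so MRS = (1/2)·(q_2/q_1)^(0.5) = p_1/p_2.
Solve for the ratio: q_2/q_1 = [2·p_1/p_2]^(2).
With the ratio pinned down, the budget gives q_1* = I/(p_1 + p_2·(q_2/q_1)) and q_2* = (q_2/q_1)·q_1*.
Numerically q_2/q_1 = 5.536332, so q_1* = 48/(2 + 1.7·5.536332) = 4.2062 and q_2* = 5.536332·4.2062 = 23.2868.

q_2* = 23.2868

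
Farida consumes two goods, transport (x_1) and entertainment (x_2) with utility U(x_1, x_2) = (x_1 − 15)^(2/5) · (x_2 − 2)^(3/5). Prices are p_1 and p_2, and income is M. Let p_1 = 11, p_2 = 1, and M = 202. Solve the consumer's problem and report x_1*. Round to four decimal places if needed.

x_1* = 16.2727

After buying the subsistence bundle (15, 2), a share 0.4 of the remaining income goes to x_1: x_1* = 15 + 0.4·(M − 15p_1 − 2p_2)/p_1.
Discretionary income = 202 − 15·11 − 2·1 = 35; x_1* = 15 + 0.4·35/11 = 16.2727.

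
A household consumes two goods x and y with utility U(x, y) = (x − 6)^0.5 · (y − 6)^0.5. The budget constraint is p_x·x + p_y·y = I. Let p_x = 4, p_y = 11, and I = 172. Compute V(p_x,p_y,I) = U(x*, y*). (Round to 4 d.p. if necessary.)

V = 6.181

Discretionary income = 172 − 6·4 − 6·11 = 82; x* = 6 + 0.5·82/4 = 16.25; y* = 6 + 0.5·82/11 = 9.7273.
Utility at the optimum: U(16.25, 9.7273) = 6.181.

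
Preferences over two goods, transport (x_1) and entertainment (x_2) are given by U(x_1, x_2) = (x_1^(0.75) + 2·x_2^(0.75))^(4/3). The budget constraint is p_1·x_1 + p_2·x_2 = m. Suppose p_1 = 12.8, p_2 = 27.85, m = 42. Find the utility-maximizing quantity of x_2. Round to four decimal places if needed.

x_2* = 0.9175

From the CES first-order condition, (1/2)·(x_2/x_1)^(0.25) = p_1/p_2.
Hence x_2/x_1 = (2·p_1/p_2)^(1/(0.25)), i.e. raised to the 4 power.
Substitute x_2 = (x_2/x_1)·x_1 into the budget: x_1* = m/(p_1 + p_2·(x_2/x_1)).
Numerically x_2/x_1 = 0.713936, so x_1* = 42/(12.8 + 27.85·0.713936) = 1.2851 and x_2* = 0.713936·1.2851 = 0.9175.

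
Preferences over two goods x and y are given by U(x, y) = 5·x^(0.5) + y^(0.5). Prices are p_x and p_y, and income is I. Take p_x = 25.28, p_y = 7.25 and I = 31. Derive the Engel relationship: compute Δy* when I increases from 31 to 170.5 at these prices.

From the CES first-order condition, 5·(y/x)^(0.5) = p_x/p_y.
Hence y/x = ((1/5)·p_x/p_y)^(1/(0.5)), i.e. raised to the 2 power.
Substitute y = (y/x)·x into the budget: x* = I/(p_x + p_y·(y/x)).
Numerically y/x = 0.486338, so x* = 31/(25.28 + 7.25·0.486338) = 1.0762 and y* = 0.486338·1.0762 = 0.5234.
At I' = 170.5: y* = 2.8786. Change: 2.8786 − 0.5234 = 2.3552.

Δy* = 2.3552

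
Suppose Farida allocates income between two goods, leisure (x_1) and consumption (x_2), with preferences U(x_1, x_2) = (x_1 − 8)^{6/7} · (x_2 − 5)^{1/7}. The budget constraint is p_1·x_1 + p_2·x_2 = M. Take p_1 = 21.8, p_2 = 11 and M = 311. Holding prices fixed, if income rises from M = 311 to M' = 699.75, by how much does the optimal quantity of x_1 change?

This is Cobb-Douglas in (x_1−8, x_2−5): tangency gives 6/7·p_2·(x_2−5) = 1/7·p_1·(x_1−8).
Substituting into the budget: x_1* = 8 + 6/7·(M − 8·p_1 − 5·p_2)/p_1, and x_2* = 5 + 1/7·(…)/p_2.
Discretionary income = 311 − 8·21.8 − 5·11 = 81.6; x_1* = 8 + 6/7·81.6/21.8 = 11.2084.
At M' = 699.75: x_1* = 26.4934. Change: 26.4934 − 11.2084 = 15.2851.

Δx_1* = 15.2851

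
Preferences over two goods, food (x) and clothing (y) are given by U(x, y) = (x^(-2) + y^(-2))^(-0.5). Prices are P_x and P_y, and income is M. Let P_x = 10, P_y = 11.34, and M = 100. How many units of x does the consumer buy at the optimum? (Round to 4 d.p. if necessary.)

x* = 4.7905

From the CES first-order condition, (y/x)^(3) = P_x/P_y.
Solve for the ratio: y/x = [P_x/P_y]^(1/3).
Substitute y = (y/x)·x into the budget: x* = M/(P_x + P_y·(y/x)).
Numerically y/x = 0.958949, so x* = 100/(10 + 11.34·0.958949) = 4.7905.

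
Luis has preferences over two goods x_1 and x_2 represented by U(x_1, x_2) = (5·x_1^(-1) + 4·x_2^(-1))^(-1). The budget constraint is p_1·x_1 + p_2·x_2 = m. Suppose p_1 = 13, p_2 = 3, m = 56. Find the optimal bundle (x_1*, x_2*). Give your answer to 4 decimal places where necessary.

x_1* = 3.0131, x_2* = 5.61

MRS = MU_x_1/MU_x_2 = (5/4)·(x_2/x_1)^(2). Set equal to p_1/p_2.
Hence x_2/x_1 = ((4/5)·p_1/p_2)^(1/(2)), i.e. raised to the 0.5 power.
Substitute x_2 = (x_2/x_1)·x_1 into the budget: x_1* = m/(p_1 + p_2·(x_2/x_1)).
Numerically x_2/x_1 = 1.861899, so x_1* = 56/(13 + 3·1.861899) = 3.0131 and x_2* = 1.861899·3.0131 = 5.61.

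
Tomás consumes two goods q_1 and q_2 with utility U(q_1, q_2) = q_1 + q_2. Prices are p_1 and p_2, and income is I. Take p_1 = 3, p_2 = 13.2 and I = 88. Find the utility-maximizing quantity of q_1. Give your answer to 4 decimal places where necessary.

Perfect substitutes: compare marginal utility per dollar. 1/p_1 vs 1/p_2 → 0.3333 vs 0.0758.
q_1 gives more utility per dollar, so spend all income on q_1: q_1* = I/p_1, q_2* = 0.
Numerically: q_1* = 29.3333, q_2* = 0.

q_1* = 29.3333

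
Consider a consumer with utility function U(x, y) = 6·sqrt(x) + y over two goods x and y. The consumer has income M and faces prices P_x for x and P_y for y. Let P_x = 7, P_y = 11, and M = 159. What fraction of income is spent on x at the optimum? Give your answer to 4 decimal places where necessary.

Solve: √x = 3·P_y/P_x, so x*(P_x,P_y) = (3·P_y/P_x)², and y* = (M − P_x·x*)/P_y.
Plugging in: x* = (3·11/7)² = 22.2245, y* = 0.3117.
Expenditure on x: 7·22.2245 = 155.5714; share = 0.9784.

share on x = 0.9784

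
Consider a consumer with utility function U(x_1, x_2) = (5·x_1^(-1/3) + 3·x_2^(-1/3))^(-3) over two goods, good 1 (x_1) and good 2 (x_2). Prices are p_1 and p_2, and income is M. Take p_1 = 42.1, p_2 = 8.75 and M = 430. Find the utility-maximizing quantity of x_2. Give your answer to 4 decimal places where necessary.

x_2* = 15.4904

MRS = MU_x_1/MU_x_2 = (5/3)·(x_2/x_1)^(4/3). Set equal to p_1/p_2.
Hence x_2/x_1 = ((3/5)·p_1/p_2)^(1/(4/3)), i.e. raised to the 0.75 power.
Substitute x_2 = (x_2/x_1)·x_1 into the budget: x_1* = M/(p_1 + p_2·(x_2/x_1)).
Numerically x_2/x_1 = 2.214721, so x_1* = 430/(42.1 + 8.75·2.214721) = 6.9943 and x_2* = 2.214721·6.9943 = 15.4904.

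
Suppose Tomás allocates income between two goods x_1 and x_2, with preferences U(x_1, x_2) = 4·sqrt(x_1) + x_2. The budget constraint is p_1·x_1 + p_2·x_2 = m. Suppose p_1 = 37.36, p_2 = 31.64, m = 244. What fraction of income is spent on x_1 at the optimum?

share on x_1 = 0.4393

Thus x_1* = (2·p_2/p_1)² — independent of m — with the rest of income spent on x_2.
Plugging in: x_1* = (2·31.64/37.36)² = 2.8689, x_2* = 4.3242.
Expenditure on x_1: 37.36·2.8689 = 107.183; share = 0.4393.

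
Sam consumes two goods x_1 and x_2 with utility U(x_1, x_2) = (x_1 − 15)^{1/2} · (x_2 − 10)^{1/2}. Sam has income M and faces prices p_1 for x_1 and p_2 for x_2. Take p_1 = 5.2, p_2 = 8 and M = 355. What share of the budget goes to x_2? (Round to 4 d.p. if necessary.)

Let x_1' = x_1−15, x_2' = x_2−10. MRS = x_2'/x_1' = p_1/p_2.
After buying the subsistence bundle (15, 10), a share 0.5 of the remaining income goes to x_1: x_1* = 15 + 0.5·(M − 15p_1 − 10p_2)/p_1.
Discretionary income = 355 − 15·5.2 − 10·8 = 197; x_1* = 15 + 0.5·197/5.2 = 33.9423; x_2* = 10 + 0.5·197/8 = 22.3125.
Expenditure on x_2: 8·22.3125 = 178.5; share = 0.5028.

share on x_2 = 0.5028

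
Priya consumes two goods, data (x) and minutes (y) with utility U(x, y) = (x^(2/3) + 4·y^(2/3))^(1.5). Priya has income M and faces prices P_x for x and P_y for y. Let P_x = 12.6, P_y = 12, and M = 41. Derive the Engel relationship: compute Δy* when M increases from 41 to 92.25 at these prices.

MRS = MU_x/MU_y = (1/4)·(y/x)^(1/3). Set equal to P_x/P_y.
Hence y/x = (4·P_x/P_y)^(1/(1/3)), i.e. raised to the 3 power.
With the ratio pinned down, the budget gives x* = M/(P_x + P_y·(y/x)) and y* = (y/x)·x*.
Numerically y/x = 74.088, so x* = 41/(12.6 + 12·74.088) = 0.0455 and y* = 74.088·0.0455 = 3.3689.
At M' = 92.25: y* = 7.5801. Change: 7.5801 − 3.3689 = 4.2112.

Δy* = 4.2112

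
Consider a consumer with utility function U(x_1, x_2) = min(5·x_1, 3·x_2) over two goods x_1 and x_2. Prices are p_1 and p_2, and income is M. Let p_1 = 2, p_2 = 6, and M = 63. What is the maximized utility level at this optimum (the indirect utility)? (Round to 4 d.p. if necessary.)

V = 26.25

Demand: x_1*(p_1,p_2,M) = 3·M/(3·p_1 + 5·p_2), x_2* = 5·M/(3·p_1 + 5·p_2).
Here 3·2 + 5·6 = 36, giving x_1* = 5.25 and x_2* = 8.75.
Utility at the optimum: U(5.25, 8.75) = 26.25.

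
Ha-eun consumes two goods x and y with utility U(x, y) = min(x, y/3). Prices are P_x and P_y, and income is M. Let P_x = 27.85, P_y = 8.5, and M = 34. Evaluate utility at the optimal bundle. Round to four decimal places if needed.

Leontief preferences: the optimum is at the kink where x/1 = y/3, i.e. y = 3·x.
Budget: P_x·x + P_y·3·x = M, so (P_x + 3·P_y)·x = M.
Demand: x*(P_x,P_y,M) = M/(P_x + 3·P_y), y* = 3·M/(P_x + 3·P_y).
Here 27.85 + 3·8.5 = 53.35, giving x* = 0.6373 and y* = 1.9119.
Utility at the optimum: U(0.6373, 1.9119) = 0.6373.

V = 0.6373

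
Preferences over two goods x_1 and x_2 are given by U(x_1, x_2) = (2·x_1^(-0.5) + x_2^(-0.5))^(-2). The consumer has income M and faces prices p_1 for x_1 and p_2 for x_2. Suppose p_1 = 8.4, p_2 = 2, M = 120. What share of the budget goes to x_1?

With the ratio pinned down, the budget gives x_1* = M/(p_1 + p_2·(x_2/x_1)) and x_2* = (x_2/x_1)·x_1*.
Numerically x_2/x_1 = 1.639883, so x_1* = 120/(8.4 + 2·1.639883) = 10.2742 and x_2* = 1.639883·10.2742 = 16.8485.
Expenditure on x_1: 8.4·10.2742 = 86.3031; share = 0.7192.

share on x_1 = 0.7192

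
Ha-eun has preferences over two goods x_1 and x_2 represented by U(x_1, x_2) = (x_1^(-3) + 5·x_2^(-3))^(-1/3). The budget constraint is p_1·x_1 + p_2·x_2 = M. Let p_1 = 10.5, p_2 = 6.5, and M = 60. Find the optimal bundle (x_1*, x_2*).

MRS = MU_x_1/MU_x_2 = (1/5)·(x_2/x_1)^(4). Set equal to p_1/p_2.
Solve for the ratio: x_2/x_1 = [5·p_1/p_2]^(0.25).
Substitute x_2 = (x_2/x_1)·x_1 into the budget: x_1* = M/(p_1 + p_2·(x_2/x_1)).
Numerically x_2/x_1 = 1.685821, so x_1* = 60/(10.5 + 6.5·1.685821) = 2.7962 and x_2* = 1.685821·2.7962 = 4.7139.

x_1* = 2.7962, x_2* = 4.7139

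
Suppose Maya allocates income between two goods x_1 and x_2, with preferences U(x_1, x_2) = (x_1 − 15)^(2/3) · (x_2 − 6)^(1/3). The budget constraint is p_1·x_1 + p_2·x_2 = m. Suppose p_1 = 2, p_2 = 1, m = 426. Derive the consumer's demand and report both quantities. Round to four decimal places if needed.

x_1* = 145, x_2* = 136

MRS = 2·(x_2−6)/(x_1−15). Tangency with p_1/p_2 gives x_2−6 = (1/2)·(p_1/p_2)·(x_1−15).
Substituting into the budget: x_1* = 15 + 2/3·(m − 15·p_1 − 6·p_2)/p_1, and x_2* = 6 + 1/3·(…)/p_2.
Discretionary income = 426 − 15·2 − 6·1 = 390; x_1* = 15 + 2/3·390/2 = 145; x_2* = 6 + 1/3·390/1 = 136.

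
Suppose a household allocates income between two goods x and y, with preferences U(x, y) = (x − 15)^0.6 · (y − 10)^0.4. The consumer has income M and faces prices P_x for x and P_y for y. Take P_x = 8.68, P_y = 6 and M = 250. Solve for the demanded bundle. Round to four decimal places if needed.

x* = 19.1336, y* = 13.9867

This is Cobb-Douglas in (x−15, y−10): tangency gives 0.6·P_y·(y−10) = 0.4·P_x·(x−15).
After buying the subsistence bundle (15, 10), a share 0.6 of the remaining income goes to x: x* = 15 + 0.6·(M − 15P_x − 10P_y)/P_x.
Discretionary income = 250 − 15·8.68 − 10·6 = 59.8; x* = 15 + 0.6·59.8/8.68 = 19.1336; y* = 10 + 0.4·59.8/6 = 13.9867.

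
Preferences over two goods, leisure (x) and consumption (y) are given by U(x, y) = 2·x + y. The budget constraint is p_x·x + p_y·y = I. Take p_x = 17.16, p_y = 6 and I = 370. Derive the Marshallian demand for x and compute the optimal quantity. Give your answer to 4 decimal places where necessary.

y gives more utility per dollar, so spend all income on y: y* = I/p_y, x* = 0.
Numerically: x* = 0, y* = 61.6667.

x* = 0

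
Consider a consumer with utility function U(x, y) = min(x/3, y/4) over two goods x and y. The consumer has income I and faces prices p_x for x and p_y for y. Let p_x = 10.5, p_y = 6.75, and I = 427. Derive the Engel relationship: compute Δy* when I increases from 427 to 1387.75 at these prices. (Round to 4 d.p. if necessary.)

Δy* = 65.6923

Here 3·10.5 + 4·6.75 = 58.5, giving y* = 29.1966.
At I' = 1387.75: y* = 94.8889. Change: 94.8889 − 29.1966 = 65.6923.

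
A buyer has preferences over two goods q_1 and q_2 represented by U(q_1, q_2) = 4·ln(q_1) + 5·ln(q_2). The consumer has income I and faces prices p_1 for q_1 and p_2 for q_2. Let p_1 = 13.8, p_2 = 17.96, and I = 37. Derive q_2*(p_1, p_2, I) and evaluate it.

The MRS is (4/5)·q_2/q_1. Set MRS = p_1/p_2.
So 4·p_2·q_2 = 5·p_1·q_1; combined with the budget, a share 4/9 of income goes to q_1.
Demand: q_1*(p_1,p_2,I) = 4/9·I/p_1 and q_2* = 5/9·I/p_2.
At p_1=13.8, p_2=17.96, I=37: q_2* = 5/9·37/17.96 = 1.1445.

q_2* = 1.1445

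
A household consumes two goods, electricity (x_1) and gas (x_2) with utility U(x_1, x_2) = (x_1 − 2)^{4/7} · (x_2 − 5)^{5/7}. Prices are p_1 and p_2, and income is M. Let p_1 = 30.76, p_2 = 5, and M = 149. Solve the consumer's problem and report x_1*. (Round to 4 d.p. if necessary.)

Let x_1' = x_1−2, x_2' = x_2−5. MRS = (4/5)·x_2'/x_1' = p_1/p_2.
Substituting into the budget: x_1* = 2 + 4/9·(M − 2·p_1 − 5·p_2)/p_1, and x_2* = 5 + 5/9·(…)/p_2.
Discretionary income = 149 − 2·30.76 − 5·5 = 62.48; x_1* = 2 + 4/9·62.48/30.76 = 2.9028.

x_1* = 2.9028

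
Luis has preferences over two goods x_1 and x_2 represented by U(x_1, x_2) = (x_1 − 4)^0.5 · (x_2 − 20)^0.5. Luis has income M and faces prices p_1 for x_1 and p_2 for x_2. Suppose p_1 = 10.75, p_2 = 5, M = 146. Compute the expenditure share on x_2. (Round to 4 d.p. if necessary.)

share on x_2 = 0.6952

MRS = (x_2−20)/(x_1−4). Tangency with p_1/p_2 gives x_2−20 = (p_1/p_2)·(x_1−4).
After buying the subsistence bundle (4, 20), a share 0.5 of the remaining income goes to x_1: x_1* = 4 + 0.5·(M − 4p_1 − 20p_2)/p_1.
Discretionary income = 146 − 4·10.75 − 20·5 = 3; x_1* = 4 + 0.5·3/10.75 = 4.1395; x_2* = 20 + 0.5·3/5 = 20.3.
Expenditure on x_2: 5·20.3 = 101.5; share = 0.6952.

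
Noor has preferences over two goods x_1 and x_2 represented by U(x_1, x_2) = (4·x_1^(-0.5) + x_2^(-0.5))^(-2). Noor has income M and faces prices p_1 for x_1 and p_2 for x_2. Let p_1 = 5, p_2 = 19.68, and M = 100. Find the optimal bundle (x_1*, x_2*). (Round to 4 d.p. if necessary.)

x_1* = 12.2957, x_2* = 1.9574

From the CES first-order condition, 4·(x_2/x_1)^(1.5) = p_1/p_2.
Solve for the ratio: x_2/x_1 = [(1/4)·p_1/p_2]^(2/3).
With the ratio pinned down, the budget gives x_1* = M/(p_1 + p_2·(x_2/x_1)) and x_2* = (x_2/x_1)·x_1*.
Numerically x_2/x_1 = 0.159193, so x_1* = 100/(5 + 19.68·0.159193) = 12.2957 and x_2* = 0.159193·12.2957 = 1.9574.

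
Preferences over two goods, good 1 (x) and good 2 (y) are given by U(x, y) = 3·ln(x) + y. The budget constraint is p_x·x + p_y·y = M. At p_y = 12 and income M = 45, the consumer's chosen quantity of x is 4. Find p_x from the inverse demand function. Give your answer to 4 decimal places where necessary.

p_x = 9

MU_x = 3/x, MU_y = 1. Tangency: 3/x = p_x/p_y.
So x*(p_x,p_y) = 3·p_y/p_x, independent of income; and y* = (M − 3·p_y)/p_y.
Set x* = 4 in the demand function and solve for p_x: p_x = 9.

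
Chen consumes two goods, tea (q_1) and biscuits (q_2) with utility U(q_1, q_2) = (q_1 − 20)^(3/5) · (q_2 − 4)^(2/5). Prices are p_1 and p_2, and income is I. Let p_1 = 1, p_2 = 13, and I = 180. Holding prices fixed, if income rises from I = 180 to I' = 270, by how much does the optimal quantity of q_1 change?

Δq_1* = 54

Let q_1' = q_1−20, q_2' = q_2−4. MRS = (3/2)·q_2'/q_1' = p_1/p_2.
After buying the subsistence bundle (20, 4), a share 0.6 of the remaining income goes to q_1: q_1* = 20 + 0.6·(I − 20p_1 − 4p_2)/p_1.
Discretionary income = 180 − 20·1 − 4·13 = 108; q_1* = 20 + 0.6·108/1 = 84.8.
At I' = 270: q_1* = 138.8. Change: 138.8 − 84.8 = 54.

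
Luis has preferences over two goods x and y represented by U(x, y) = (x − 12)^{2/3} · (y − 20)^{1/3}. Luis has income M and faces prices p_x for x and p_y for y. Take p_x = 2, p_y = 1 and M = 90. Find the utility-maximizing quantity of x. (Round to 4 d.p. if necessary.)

x* = 27.3333

Discretionary income = 90 − 12·2 − 20·1 = 46; x* = 12 + 2/3·46/2 = 27.3333.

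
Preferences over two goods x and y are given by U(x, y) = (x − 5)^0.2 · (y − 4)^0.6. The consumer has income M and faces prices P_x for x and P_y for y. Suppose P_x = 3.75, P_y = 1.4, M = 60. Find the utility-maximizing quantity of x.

x* = 7.3767

MRS = (1/3)·(y−4)/(x−5). Tangency with P_x/P_y gives y−4 = 3·(P_x/P_y)·(x−5).
Substituting into the budget: x* = 5 + 0.25·(M − 5·P_x − 4·P_y)/P_x, and y* = 4 + 0.75·(…)/P_y.
Discretionary income = 60 − 5·3.75 − 4·1.4 = 35.65; x* = 5 + 0.25·35.65/3.75 = 7.3767.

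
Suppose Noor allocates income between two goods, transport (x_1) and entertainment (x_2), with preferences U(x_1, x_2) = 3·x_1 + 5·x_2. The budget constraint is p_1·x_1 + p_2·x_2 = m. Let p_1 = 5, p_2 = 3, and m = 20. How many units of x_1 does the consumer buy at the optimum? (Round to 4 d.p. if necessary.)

Numerically: x_1* = 0, x_2* = 6.6667.

x_1* = 0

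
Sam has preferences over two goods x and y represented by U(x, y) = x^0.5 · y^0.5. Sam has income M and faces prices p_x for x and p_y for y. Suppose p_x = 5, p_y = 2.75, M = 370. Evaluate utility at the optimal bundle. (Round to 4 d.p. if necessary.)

V = 49.8908

The MRS is y/x. Set MRS = p_x/p_y.
Rearranging, p_y·y = p_x·x. Substituting into the budget gives p_x·x·(1 + 1) = M.
Demand: x*(p_x,p_y,M) = 0.5·M/p_x and y* = 0.5·M/p_y.
At p_x=5, p_y=2.75, M=370: x* = 0.5·370/5 = 37, y* = 67.2727.
Utility at the optimum: U(37, 67.2727) = 49.8908.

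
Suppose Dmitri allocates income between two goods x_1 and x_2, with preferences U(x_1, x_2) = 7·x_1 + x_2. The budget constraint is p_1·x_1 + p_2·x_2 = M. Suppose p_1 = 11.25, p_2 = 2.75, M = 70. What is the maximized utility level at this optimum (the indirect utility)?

Perfect substitutes: compare marginal utility per dollar. 7/p_1 vs 1/p_2 → 0.6222 vs 0.3636.
x_1 gives more utility per dollar, so spend all income on x_1: x_1* = M/p_1, x_2* = 0.
Numerically: x_1* = 6.2222, x_2* = 0.
Utility at the optimum: U(6.2222, 0) = 43.5556.

V = 43.5556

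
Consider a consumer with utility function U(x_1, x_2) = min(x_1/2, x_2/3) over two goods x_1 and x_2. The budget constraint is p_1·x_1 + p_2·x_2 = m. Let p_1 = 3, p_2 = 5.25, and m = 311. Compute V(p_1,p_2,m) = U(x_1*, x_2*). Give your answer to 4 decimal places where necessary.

Leontief preferences: the optimum is at the kink where x_1/2 = x_2/3, i.e. x_2 = (3/2)·x_1.
Budget: p_1·x_1 + p_2·(3/2)·x_1 = m, so (2·p_1 + 3·p_2)·x_1 = 2·m.
Demand: x_1*(p_1,p_2,m) = 2·m/(2·p_1 + 3·p_2), x_2* = 3·m/(2·p_1 + 3·p_2).
Here 2·3 + 3·5.25 = 21.75, giving x_1* = 28.5977 and x_2* = 42.8966.
Utility at the optimum: U(28.5977, 42.8966) = 14.2989.

V = 14.2989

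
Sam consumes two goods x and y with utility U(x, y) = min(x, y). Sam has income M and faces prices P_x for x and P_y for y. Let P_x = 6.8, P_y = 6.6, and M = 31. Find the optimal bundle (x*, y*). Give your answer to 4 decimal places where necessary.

With perfect complements, no substitution: consume in ratio x:y = 1:1.
Budget: P_x·x + P_y·x = M, so (P_x + P_y)·x = M.
Demand: x*(P_x,P_y,M) = M/(P_x + P_y), y* = M/(P_x + P_y).
Here 6.8 + 6.6 = 13.4, giving x* = 2.3134 and y* = 2.3134.

x* = 2.3134, y* = 2.3134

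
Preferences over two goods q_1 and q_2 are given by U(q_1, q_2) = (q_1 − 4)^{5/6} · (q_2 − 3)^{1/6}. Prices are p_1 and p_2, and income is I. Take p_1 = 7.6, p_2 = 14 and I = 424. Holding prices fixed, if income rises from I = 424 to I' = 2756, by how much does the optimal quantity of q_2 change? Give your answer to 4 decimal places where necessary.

Δq_2* = 27.7619

This is Cobb-Douglas in (q_1−4, q_2−3): tangency gives 5/6·p_2·(q_2−3) = 1/6·p_1·(q_1−4).
Substituting into the budget: q_1* = 4 + 5/6·(I − 4·p_1 − 3·p_2)/p_1, and q_2* = 3 + 1/6·(…)/p_2.
Discretionary income = 424 − 4·7.6 − 3·14 = 351.6; q_2* = 3 + 1/6·351.6/14 = 7.1857.
At I' = 2756: q_2* = 34.9476. Change: 34.9476 − 7.1857 = 27.7619.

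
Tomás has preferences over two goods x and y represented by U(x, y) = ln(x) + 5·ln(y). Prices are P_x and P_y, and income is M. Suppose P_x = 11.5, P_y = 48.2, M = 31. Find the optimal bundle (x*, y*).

Tangency: MRS = (1/5)·y/x = P_x/P_y.
Rearranging, P_y·y = 5·P_x·x. Substituting into the budget gives P_x·x·(1 + 5) = M.
Demand: x*(P_x,P_y,M) = 1/6·M/P_x and y* = 5/6·M/P_y.
At P_x=11.5, P_y=48.2, M=31: x* = 1/6·31/11.5 = 0.4493, y* = 0.536.

x* = 0.4493, y* = 0.536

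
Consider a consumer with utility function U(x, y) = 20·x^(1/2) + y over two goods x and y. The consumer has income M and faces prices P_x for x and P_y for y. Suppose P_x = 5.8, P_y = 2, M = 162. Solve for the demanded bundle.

Plugging in: x* = (10·2/5.8)² = 11.8906, y* = 46.5172.

x* = 11.8906, y* = 46.5172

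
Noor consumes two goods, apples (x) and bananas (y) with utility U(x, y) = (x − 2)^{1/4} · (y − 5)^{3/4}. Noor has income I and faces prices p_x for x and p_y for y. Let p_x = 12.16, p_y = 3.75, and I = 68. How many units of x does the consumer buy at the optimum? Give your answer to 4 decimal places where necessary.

MRS = (1/3)·(y−5)/(x−2). Tangency with p_x/p_y gives y−5 = 3·(p_x/p_y)·(x−2).
Substituting into the budget: x* = 2 + 0.25·(I − 2·p_x − 5·p_y)/p_x, and y* = 5 + 0.75·(…)/p_y.
Discretionary income = 68 − 2·12.16 − 5·3.75 = 24.93; x* = 2 + 0.25·24.93/12.16 = 2.5125.

x* = 2.5125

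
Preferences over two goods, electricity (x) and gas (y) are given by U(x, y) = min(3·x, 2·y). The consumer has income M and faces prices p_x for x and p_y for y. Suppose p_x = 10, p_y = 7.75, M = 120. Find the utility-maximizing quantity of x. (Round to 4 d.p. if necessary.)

x* = 5.5491

With perfect complements, no substitution: consume in ratio x:y = 2:3.
Budget: p_x·x + p_y·(3/2)·x = M, so (2·p_x + 3·p_y)·x = 2·M.
Demand: x*(p_x,p_y,M) = 2·M/(2·p_x + 3·p_y), y* = 3·M/(2·p_x + 3·p_y).
Here 2·10 + 3·7.75 = 43.25, giving x* = 5.5491.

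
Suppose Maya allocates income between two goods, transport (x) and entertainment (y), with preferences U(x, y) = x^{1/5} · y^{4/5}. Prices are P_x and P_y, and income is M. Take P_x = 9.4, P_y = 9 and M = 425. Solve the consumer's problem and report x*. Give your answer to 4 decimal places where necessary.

x* = 9.0426

The MRS is (1/4)·y/x. Set MRS = P_x/P_y.
Rearranging, P_y·y = 4·P_x·x. Substituting into the budget gives P_x·x·(1 + 4) = M.
Demand: x*(P_x,P_y,M) = 0.2·M/P_x and y* = 0.8·M/P_y.
At P_x=9.4, P_y=9, M=425: x* = 0.2·425/9.4 = 9.0426.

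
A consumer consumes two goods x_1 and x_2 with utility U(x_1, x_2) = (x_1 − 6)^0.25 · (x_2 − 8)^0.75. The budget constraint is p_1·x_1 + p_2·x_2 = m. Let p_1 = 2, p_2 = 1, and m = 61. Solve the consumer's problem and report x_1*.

Discretionary income = 61 − 6·2 − 8·1 = 41; x_1* = 6 + 0.25·41/2 = 11.125.

x_1* = 11.125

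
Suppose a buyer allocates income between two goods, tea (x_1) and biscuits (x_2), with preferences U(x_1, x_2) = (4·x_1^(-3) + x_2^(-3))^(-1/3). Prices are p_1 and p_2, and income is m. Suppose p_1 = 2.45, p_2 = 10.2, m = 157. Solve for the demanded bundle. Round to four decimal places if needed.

x_1* = 20.9354, x_2* = 10.3635

From the CES first-order condition, 4·(x_2/x_1)^(4) = p_1/p_2.
Hence x_2/x_1 = ((1/4)·p_1/p_2)^(1/(4)), i.e. raised to the 0.25 power.
With the ratio pinned down, the budget gives x_1* = m/(p_1 + p_2·(x_2/x_1)) and x_2* = (x_2/x_1)·x_1*.
Numerically x_2/x_1 = 0.495024, so x_1* = 157/(2.45 + 10.2·0.495024) = 20.9354 and x_2* = 0.495024·20.9354 = 10.3635.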